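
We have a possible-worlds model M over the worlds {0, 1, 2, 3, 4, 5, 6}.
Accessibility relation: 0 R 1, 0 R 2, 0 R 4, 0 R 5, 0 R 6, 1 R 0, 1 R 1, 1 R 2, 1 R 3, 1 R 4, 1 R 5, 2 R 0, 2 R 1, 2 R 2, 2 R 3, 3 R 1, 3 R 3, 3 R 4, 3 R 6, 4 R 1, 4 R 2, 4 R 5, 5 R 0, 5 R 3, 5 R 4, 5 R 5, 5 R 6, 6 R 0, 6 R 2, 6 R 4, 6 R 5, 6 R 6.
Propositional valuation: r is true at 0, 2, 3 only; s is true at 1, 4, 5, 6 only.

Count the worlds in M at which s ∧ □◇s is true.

Let φ = s ∧ □◇s. Evaluate φ at each world:
  0 (successors {1, 2, 4, 5, 6}): φ is false.
  1 (successors {0, 1, 2, 3, 4, 5}): φ is true.
  2 (successors {0, 1, 2, 3}): φ is false.
  3 (successors {1, 3, 4, 6}): φ is false.
  4 (successors {1, 2, 5}): φ is true.
  5 (successors {0, 3, 4, 5, 6}): φ is true.
  6 (successors {0, 2, 4, 5, 6}): φ is true.
For instance, at 5:
  At 5: s is true, □◇s is true, so s ∧ □◇s is true.
    At 5: □◇s requires ◇s at every successor {0, 3, 4, 5, 6}.
      At 0: ◇s is true.
      At 3: ◇s is true.
      At 4: ◇s is true.
      At 5: ◇s is true.
      At 6: ◇s is true.
    So □◇s is true at 5.
Satisfying worlds: {1, 4, 5, 6}

4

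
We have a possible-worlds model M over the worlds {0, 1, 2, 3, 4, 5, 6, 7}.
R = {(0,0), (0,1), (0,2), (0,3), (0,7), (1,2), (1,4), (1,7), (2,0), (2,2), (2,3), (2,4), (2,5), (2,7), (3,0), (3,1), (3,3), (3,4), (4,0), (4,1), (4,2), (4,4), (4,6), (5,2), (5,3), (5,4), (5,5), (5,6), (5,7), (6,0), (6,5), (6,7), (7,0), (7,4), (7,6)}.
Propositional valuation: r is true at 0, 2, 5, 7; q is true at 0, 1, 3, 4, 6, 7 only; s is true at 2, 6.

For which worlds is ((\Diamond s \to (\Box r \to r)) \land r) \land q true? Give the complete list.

0, 7

Let φ = ((\Diamond s \to (\Box r \to r)) \land r) \land q. Evaluate φ at each world:
  0 (successors {0, 1, 2, 3, 7}): φ is true.
  1 (successors {2, 4, 7}): φ is false.
  2 (successors {0, 2, 3, 4, 5, 7}): φ is false.
  3 (successors {0, 1, 3, 4}): φ is false.
  4 (successors {0, 1, 2, 4, 6}): φ is false.
  5 (successors {2, 3, 4, 5, 6, 7}): φ is false.
  6 (successors {0, 5, 7}): φ is false.
  7 (successors {0, 4, 6}): φ is true.
For instance, at 7:
  At 7: (\Diamond s \to (\Box r \to r)) \land r is true, q is true, so ((\Diamond s \to (\Box r \to r)) \land r) \land q is true.
    At 7: \Diamond s \to (\Box r \to r) is true, r is true, so (\Diamond s \to (\Box r \to r)) \land r is true.
      At 7: \Diamond s is true, \Box r \to r is true, so \Diamond s \to (\Box r \to r) is true.
Satisfying worlds: {0, 7}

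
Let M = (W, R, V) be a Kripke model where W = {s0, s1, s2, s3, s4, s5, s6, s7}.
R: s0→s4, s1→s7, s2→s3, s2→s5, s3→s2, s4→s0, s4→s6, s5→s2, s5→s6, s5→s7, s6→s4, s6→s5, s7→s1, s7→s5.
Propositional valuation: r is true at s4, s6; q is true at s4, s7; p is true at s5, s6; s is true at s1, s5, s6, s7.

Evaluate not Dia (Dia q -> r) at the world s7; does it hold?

Recall that Dia ψ holds at a world iff ψ holds at some accessible world.
At s7: Dia (Dia q -> r) is false, so not Dia (Dia q -> r) is true.
  At s7: Dia (Dia q -> r) requires Dia q -> r at some successor in {s1, s5}.
    At s1: Dia q -> r is false.
    At s5: Dia q -> r is false.
  So Dia (Dia q -> r) is false at s7.

Yes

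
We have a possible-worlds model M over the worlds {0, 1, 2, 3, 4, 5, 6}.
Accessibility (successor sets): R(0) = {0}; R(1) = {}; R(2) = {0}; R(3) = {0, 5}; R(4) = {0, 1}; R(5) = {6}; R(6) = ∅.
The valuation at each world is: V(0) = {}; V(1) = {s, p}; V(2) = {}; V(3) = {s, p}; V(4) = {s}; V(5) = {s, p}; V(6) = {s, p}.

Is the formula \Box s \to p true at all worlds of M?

Yes

Let φ = \Box s \to p. Evaluate φ at each world:
  0 (successors {0}): φ is true.
  1 (successors ∅): φ is true.
  2 (successors {0}): φ is true.
  3 (successors {0, 5}): φ is true.
  4 (successors {0, 1}): φ is true.
  5 (successors {6}): φ is true.
  6 (successors ∅): φ is true.
For instance, at 0:
  At 0: \Box s is false, p is false, so \Box s \to p is true.
    At 0: \Box s requires s at every successor {0}.
      s fails at 0, so \Box s is false at 0.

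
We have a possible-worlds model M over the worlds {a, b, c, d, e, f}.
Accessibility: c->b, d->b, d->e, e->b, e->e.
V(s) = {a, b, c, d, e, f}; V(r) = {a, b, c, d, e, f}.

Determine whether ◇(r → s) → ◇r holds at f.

Yes

At f: ◇(r → s) is false, ◇r is false, so ◇(r → s) → ◇r is true.
  At f: no accessible worlds, so ◇(r → s) is false.
  At f: no accessible worlds, so ◇r is false.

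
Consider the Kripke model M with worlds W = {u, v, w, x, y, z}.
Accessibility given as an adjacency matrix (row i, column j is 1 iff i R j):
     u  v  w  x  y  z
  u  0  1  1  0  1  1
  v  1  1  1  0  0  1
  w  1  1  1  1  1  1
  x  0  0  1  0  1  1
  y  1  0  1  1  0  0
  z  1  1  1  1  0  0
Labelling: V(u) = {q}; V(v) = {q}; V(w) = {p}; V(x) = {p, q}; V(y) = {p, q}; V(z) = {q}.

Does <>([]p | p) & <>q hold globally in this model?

Recall that []ψ holds at a world iff ψ holds at every accessible world, and <>ψ holds iff ψ holds at some accessible world.
Let φ = <>([]p | p) & <>q. Evaluate φ at each world:
  u (successors {v, w, y, z}): φ is true.
  v (successors {u, v, w, z}): φ is true.
  w (successors {u, v, w, x, y, z}): φ is true.
  x (successors {w, y, z}): φ is true.
  y (successors {u, w, x}): φ is true.
  z (successors {u, v, w, x}): φ is true.
For instance, at y:
  At y: <>([]p | p) is true, <>q is true, so <>([]p | p) & <>q is true.
    At y: <>([]p | p) requires []p | p at some successor in {u, w, x}.
      []p | p holds at w, so <>([]p | p) is true at y.
    At y: <>q requires q at some successor in {u, w, x}.
      q holds at u, so <>q is true at y.

Yes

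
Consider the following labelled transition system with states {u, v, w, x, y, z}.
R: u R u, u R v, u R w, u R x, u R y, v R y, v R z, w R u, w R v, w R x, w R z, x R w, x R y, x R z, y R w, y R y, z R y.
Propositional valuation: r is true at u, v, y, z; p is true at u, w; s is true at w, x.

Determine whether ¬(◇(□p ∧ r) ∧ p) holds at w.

Yes

At w: ◇(□p ∧ r) ∧ p is false, so ¬(◇(□p ∧ r) ∧ p) is true.
  At w: ◇(□p ∧ r) is false, p is true, so ◇(□p ∧ r) ∧ p is false.
    At w: ◇(□p ∧ r) requires □p ∧ r at some successor in {u, v, x, z}.
      At u: □p ∧ r is false.
      At v: □p ∧ r is false.
      At x: □p ∧ r is false.
      At z: □p ∧ r is false.
    So ◇(□p ∧ r) is false at w.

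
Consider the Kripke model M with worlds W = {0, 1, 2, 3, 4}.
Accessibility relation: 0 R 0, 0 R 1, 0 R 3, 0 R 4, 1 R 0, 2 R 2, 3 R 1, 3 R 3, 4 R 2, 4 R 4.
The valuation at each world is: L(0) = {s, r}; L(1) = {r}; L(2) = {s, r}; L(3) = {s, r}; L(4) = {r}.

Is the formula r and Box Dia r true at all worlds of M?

Let φ = r and Box Dia r. Evaluate φ at each world:
  0 (successors {0, 1, 3, 4}): φ is true.
  1 (successors {0}): φ is true.
  2 (successors {2}): φ is true.
  3 (successors {1, 3}): φ is true.
  4 (successors {2, 4}): φ is true.
For instance, at 3:
  At 3: r is true, Box Dia r is true, so r and Box Dia r is true.
    At 3: Box Dia r requires Dia r at every successor {1, 3}.
      At 1: Dia r is true.
      At 3: Dia r is true.
    So Box Dia r is true at 3.

Yes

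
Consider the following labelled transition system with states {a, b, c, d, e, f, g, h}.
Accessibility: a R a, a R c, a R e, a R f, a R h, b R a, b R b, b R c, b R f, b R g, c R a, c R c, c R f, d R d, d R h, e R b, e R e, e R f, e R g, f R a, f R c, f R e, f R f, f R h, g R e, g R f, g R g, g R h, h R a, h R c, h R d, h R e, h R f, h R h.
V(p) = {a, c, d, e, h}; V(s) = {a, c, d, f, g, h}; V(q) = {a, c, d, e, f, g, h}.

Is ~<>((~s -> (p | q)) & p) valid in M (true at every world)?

Let φ = ~<>((~s -> (p | q)) & p). Evaluate φ at each world:
  a (successors {a, c, e, f, h}): φ is false.
  b (successors {a, b, c, f, g}): φ is false.
  c (successors {a, c, f}): φ is false.
  d (successors {d, h}): φ is false.
  e (successors {b, e, f, g}): φ is false.
  f (successors {a, c, e, f, h}): φ is false.
  g (successors {e, f, g, h}): φ is false.
  h (successors {a, c, d, e, f, h}): φ is false.
Detail at a (counterexample):
  At a: <>((~s -> (p | q)) & p) is true, so ~<>((~s -> (p | q)) & p) is false.
    At a: <>((~s -> (p | q)) & p) requires (~s -> (p | q)) & p at some successor in {a, c, e, f, h}.
      (~s -> (p | q)) & p holds at a, so <>((~s -> (p | q)) & p) is true at a.

No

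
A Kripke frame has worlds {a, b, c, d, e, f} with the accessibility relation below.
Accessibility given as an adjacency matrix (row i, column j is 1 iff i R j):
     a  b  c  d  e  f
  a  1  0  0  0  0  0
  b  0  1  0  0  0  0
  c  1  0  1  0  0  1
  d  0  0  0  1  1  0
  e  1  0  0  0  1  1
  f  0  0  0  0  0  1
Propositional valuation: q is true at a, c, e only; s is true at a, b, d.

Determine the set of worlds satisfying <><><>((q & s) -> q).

a, b, c, d, e, f

Let φ = <><><>((q & s) -> q). Evaluate φ at each world:
  a (successors {a}): φ is true.
  b (successors {b}): φ is true.
  c (successors {a, c, f}): φ is true.
  d (successors {d, e}): φ is true.
  e (successors {a, e, f}): φ is true.
  f (successors {f}): φ is true.
For instance, at c:
  At c: <><><>((q & s) -> q) requires <><>((q & s) -> q) at some successor in {a, c, f}.
    <><>((q & s) -> q) holds at a, so <><><>((q & s) -> q) is true at c.
      At a: <><>((q & s) -> q) requires <>((q & s) -> q) at some successor in {a}.
        <>((q & s) -> q) holds at a, so <><>((q & s) -> q) is true at a.
Satisfying worlds: {a, b, c, d, e, f}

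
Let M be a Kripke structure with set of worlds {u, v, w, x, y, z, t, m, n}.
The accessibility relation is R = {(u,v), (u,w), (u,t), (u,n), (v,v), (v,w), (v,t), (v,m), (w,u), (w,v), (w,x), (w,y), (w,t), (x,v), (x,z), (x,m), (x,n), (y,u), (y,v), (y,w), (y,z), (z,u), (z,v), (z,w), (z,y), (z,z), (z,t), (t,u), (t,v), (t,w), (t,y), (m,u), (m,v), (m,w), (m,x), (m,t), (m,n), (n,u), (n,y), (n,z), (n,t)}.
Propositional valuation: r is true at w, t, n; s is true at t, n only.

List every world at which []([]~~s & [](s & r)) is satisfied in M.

none

Let φ = []([]~~s & [](s & r)). Evaluate φ at each world:
  u (successors {v, w, t, n}): φ is false.
  v (successors {v, w, t, m}): φ is false.
  w (successors {u, v, x, y, t}): φ is false.
  x (successors {v, z, m, n}): φ is false.
  y (successors {u, v, w, z}): φ is false.
  z (successors {u, v, w, y, z, t}): φ is false.
  t (successors {u, v, w, y}): φ is false.
  m (successors {u, v, w, x, t, n}): φ is false.
  n (successors {u, y, z, t}): φ is false.
For instance, at w:
  At w: []([]~~s & [](s & r)) requires []~~s & [](s & r) at every successor {u, v, x, y, t}.
    []~~s & [](s & r) fails at u, so []([]~~s & [](s & r)) is false at w.
      At u: []~~s is false, [](s & r) is false, so []~~s & [](s & r) is false.
Satisfying worlds: none.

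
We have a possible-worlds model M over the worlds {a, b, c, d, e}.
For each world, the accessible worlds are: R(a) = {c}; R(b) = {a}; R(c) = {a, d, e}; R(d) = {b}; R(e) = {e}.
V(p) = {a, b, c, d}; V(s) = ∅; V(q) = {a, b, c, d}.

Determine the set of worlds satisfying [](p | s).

a, b, d

Let φ = [](p | s). Evaluate φ at each world:
  a (successors {c}): φ is true.
  b (successors {a}): φ is true.
  c (successors {a, d, e}): φ is false.
  d (successors {b}): φ is true.
  e (successors {e}): φ is false.
For instance, at c:
  At c: [](p | s) requires p | s at every successor {a, d, e}.
    p | s fails at e, so [](p | s) is false at c.
Satisfying worlds: {a, b, d}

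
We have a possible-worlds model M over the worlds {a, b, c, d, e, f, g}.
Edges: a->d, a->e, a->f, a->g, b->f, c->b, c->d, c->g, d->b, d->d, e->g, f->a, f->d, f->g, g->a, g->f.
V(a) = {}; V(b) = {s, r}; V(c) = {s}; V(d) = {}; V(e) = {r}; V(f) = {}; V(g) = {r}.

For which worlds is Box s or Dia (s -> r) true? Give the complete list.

a, b, c, d, e, f, g

Let φ = Box s or Dia (s -> r). Evaluate φ at each world:
  a (successors {d, e, f, g}): φ is true.
  b (successors {f}): φ is true.
  c (successors {b, d, g}): φ is true.
  d (successors {b, d}): φ is true.
  e (successors {g}): φ is true.
  f (successors {a, d, g}): φ is true.
  g (successors {a, f}): φ is true.
For instance, at e:
  At e: Box s is false, Dia (s -> r) is true, so Box s or Dia (s -> r) is true.
    At e: Box s requires s at every successor {g}.
      s fails at g, so Box s is false at e.
    At e: Dia (s -> r) requires s -> r at some successor in {g}.
      s -> r holds at g, so Dia (s -> r) is true at e.
Satisfying worlds: {a, b, c, d, e, f, g}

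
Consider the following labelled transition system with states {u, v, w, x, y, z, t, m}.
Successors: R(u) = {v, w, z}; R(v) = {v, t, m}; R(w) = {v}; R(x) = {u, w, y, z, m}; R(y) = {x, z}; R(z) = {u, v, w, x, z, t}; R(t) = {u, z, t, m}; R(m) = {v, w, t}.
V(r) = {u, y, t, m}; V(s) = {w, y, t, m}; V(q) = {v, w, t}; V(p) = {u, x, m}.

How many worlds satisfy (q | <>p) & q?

3

Recall that <>ψ holds at a world iff ψ holds at some accessible world.
Let φ = (q | <>p) & q. Evaluate φ at each world:
  u (successors {v, w, z}): φ is false.
  v (successors {v, t, m}): φ is true.
  w (successors {v}): φ is true.
  x (successors {u, w, y, z, m}): φ is false.
  y (successors {x, z}): φ is false.
  z (successors {u, v, w, x, z, t}): φ is false.
  t (successors {u, z, t, m}): φ is true.
  m (successors {v, w, t}): φ is false.
For instance, at z:
  At z: q | <>p is true, q is false, so (q | <>p) & q is false.
    At z: q is false, <>p is true, so q | <>p is true.
      At z: <>p requires p at some successor in {u, v, w, x, z, t}.
        p holds at u, so <>p is true at z.
Satisfying worlds: {v, w, t}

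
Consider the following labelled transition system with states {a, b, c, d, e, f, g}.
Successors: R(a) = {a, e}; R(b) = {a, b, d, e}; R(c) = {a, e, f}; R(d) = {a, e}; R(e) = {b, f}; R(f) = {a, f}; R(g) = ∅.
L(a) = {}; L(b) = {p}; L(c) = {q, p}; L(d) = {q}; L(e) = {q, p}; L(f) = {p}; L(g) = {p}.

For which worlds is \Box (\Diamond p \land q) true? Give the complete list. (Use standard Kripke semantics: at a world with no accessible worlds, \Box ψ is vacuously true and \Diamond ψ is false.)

g

Recall that \Box ψ holds at a world iff ψ holds at every accessible world, and \Diamond ψ holds iff ψ holds at some accessible world.
Let φ = \Box (\Diamond p \land q). Evaluate φ at each world:
  a (successors {a, e}): φ is false.
  b (successors {a, b, d, e}): φ is false.
  c (successors {a, e, f}): φ is false.
  d (successors {a, e}): φ is false.
  e (successors {b, f}): φ is false.
  f (successors {a, f}): φ is false.
  g (successors ∅): φ is true.
For instance, at c:
  At c: \Box (\Diamond p \land q) requires \Diamond p \land q at every successor {a, e, f}.
    \Diamond p \land q fails at a, so \Box (\Diamond p \land q) is false at c.
      At a: \Diamond p is true, q is false, so \Diamond p \land q is false.
Satisfying worlds: {g}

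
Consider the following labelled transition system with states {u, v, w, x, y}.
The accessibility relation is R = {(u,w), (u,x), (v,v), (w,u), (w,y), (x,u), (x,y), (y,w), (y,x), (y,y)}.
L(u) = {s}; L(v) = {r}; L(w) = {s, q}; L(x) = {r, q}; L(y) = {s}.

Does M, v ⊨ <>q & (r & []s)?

No

At v: <>q is false, r & []s is false, so <>q & (r & []s) is false.
  At v: <>q requires q at some successor in {v}.
    At v: q is false.
  So <>q is false at v.
  At v: r is true, []s is false, so r & []s is false.
    At v: []s requires s at every successor {v}.
      s fails at v, so []s is false at v.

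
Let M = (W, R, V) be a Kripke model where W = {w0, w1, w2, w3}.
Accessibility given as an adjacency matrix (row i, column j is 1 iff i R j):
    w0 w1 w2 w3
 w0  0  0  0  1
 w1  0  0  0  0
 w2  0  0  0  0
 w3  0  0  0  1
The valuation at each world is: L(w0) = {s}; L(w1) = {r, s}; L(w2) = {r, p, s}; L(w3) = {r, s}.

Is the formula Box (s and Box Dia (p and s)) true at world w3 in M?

Recall that Box ψ holds at a world iff ψ holds at every accessible world, and Dia ψ holds iff ψ holds at some accessible world.
At w3: Box (s and Box Dia (p and s)) requires s and Box Dia (p and s) at every successor {w3}.
  s and Box Dia (p and s) fails at w3, so Box (s and Box Dia (p and s)) is false at w3.
    At w3: s is true, Box Dia (p and s) is false, so s and Box Dia (p and s) is false.
      At w3: Box Dia (p and s) requires Dia (p and s) at every successor {w3}.
        Dia (p and s) fails at w3, so Box Dia (p and s) is false at w3.

No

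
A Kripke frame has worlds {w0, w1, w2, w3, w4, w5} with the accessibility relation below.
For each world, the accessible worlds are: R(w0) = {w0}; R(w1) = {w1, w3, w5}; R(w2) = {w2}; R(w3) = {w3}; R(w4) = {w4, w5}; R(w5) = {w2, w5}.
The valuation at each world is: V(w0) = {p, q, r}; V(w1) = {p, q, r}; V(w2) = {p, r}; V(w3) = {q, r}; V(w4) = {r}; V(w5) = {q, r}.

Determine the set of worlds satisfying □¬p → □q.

Let φ = □¬p → □q. Evaluate φ at each world:
  w0 (successors {w0}): φ is true.
  w1 (successors {w1, w3, w5}): φ is true.
  w2 (successors {w2}): φ is true.
  w3 (successors {w3}): φ is true.
  w4 (successors {w4, w5}): φ is false.
  w5 (successors {w2, w5}): φ is true.
For instance, at w1:
  At w1: □¬p is false, □q is true, so □¬p → □q is true.
    At w1: □¬p requires ¬p at every successor {w1, w3, w5}.
      ¬p fails at w1, so □¬p is false at w1.
    At w1: □q requires q at every successor {w1, w3, w5}.
      At w1: q is true.
      At w3: q is true.
      At w5: q is true.
    So □q is true at w1.
Satisfying worlds: {w0, w1, w2, w3, w5}

w0, w1, w2, w3, w5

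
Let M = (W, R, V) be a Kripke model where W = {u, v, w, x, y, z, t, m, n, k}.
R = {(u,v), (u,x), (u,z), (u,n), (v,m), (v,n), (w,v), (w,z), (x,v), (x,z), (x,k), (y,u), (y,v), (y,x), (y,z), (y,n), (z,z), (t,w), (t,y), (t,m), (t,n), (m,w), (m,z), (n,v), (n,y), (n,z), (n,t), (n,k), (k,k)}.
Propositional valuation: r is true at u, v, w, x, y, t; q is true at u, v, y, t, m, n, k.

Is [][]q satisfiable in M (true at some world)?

Yes

Let φ = [][]q. Evaluate φ at each world:
  u (successors {v, x, z, n}): φ is false.
  v (successors {m, n}): φ is false.
  w (successors {v, z}): φ is false.
  x (successors {v, z, k}): φ is false.
  y (successors {u, v, x, z, n}): φ is false.
  z (successors {z}): φ is false.
  t (successors {w, y, m, n}): φ is false.
  m (successors {w, z}): φ is false.
  n (successors {v, y, z, t, k}): φ is false.
  k (successors {k}): φ is true.
Detail at k (witness):
  At k: [][]q requires []q at every successor {k}.
      At k: []q requires q at every successor {k}.
        At k: q is true.
      So []q is true at k.
  So [][]q is true at k.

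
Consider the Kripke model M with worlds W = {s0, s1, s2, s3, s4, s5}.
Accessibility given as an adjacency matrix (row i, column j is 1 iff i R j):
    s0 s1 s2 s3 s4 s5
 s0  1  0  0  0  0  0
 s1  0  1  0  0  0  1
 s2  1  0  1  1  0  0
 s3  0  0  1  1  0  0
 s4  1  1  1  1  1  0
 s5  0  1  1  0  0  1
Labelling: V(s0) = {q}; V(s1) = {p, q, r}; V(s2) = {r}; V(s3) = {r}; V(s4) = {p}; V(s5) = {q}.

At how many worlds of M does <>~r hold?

Let φ = <>~r. Evaluate φ at each world:
  s0 (successors {s0}): φ is true.
  s1 (successors {s1, s5}): φ is true.
  s2 (successors {s0, s2, s3}): φ is true.
  s3 (successors {s2, s3}): φ is false.
  s4 (successors {s0, s1, s2, s3, s4}): φ is true.
  s5 (successors {s1, s2, s5}): φ is true.
For instance, at s3:
  At s3: <>~r requires ~r at some successor in {s2, s3}.
    At s2: ~r is false.
    At s3: ~r is false.
  So <>~r is false at s3.
Satisfying worlds: {s0, s1, s2, s4, s5}

5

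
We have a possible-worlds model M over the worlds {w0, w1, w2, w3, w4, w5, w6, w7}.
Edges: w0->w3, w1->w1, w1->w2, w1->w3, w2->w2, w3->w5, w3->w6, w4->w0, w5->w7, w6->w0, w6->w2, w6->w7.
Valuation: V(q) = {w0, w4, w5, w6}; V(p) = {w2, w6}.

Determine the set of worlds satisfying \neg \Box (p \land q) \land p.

Let φ = \neg \Box (p \land q) \land p. Evaluate φ at each world:
  w0 (successors {w3}): φ is false.
  w1 (successors {w1, w2, w3}): φ is false.
  w2 (successors {w2}): φ is true.
  w3 (successors {w5, w6}): φ is false.
  w4 (successors {w0}): φ is false.
  w5 (successors {w7}): φ is false.
  w6 (successors {w0, w2, w7}): φ is true.
  w7 (successors ∅): φ is false.
For instance, at w0:
  At w0: \neg \Box (p \land q) is true, p is false, so \neg \Box (p \land q) \land p is false.
    At w0: \Box (p \land q) is false, so \neg \Box (p \land q) is true.
      At w0: \Box (p \land q) requires p \land q at every successor {w3}.
        p \land q fails at w3, so \Box (p \land q) is false at w0.
Satisfying worlds: {w2, w6}

w2, w6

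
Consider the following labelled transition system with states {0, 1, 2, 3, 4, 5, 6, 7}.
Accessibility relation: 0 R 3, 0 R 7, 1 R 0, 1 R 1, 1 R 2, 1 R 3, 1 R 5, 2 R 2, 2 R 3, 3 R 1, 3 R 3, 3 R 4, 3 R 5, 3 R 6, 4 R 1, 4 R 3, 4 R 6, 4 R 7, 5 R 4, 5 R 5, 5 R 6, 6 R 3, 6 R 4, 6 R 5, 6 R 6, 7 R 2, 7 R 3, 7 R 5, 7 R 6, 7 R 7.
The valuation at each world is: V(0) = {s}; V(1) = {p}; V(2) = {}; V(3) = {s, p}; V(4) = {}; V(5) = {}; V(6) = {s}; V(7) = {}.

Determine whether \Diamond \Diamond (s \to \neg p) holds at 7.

Recall that \Diamond ψ holds at a world iff ψ holds at some accessible world.
At 7: \Diamond \Diamond (s \to \neg p) requires \Diamond (s \to \neg p) at some successor in {2, 3, 5, 6, 7}.
  \Diamond (s \to \neg p) holds at 2, so \Diamond \Diamond (s \to \neg p) is true at 7.
    At 2: \Diamond (s \to \neg p) requires s \to \neg p at some successor in {2, 3}.
      s \to \neg p holds at 2, so \Diamond (s \to \neg p) is true at 2.

Yes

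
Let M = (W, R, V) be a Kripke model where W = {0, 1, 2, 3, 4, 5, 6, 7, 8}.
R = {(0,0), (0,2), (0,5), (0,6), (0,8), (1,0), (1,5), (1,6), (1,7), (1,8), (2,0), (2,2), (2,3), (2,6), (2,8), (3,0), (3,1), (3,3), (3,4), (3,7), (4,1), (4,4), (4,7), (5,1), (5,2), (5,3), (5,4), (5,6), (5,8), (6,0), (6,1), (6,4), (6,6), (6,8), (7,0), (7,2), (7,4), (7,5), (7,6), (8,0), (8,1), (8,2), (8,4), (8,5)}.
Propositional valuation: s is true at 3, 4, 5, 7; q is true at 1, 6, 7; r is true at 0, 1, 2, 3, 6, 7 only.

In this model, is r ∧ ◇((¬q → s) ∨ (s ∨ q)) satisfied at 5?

Recall that ◇ψ holds at a world iff ψ holds at some accessible world.
At 5: r is false, ◇((¬q → s) ∨ (s ∨ q)) is true, so r ∧ ◇((¬q → s) ∨ (s ∨ q)) is false.
  At 5: ◇((¬q → s) ∨ (s ∨ q)) requires (¬q → s) ∨ (s ∨ q) at some successor in {1, 2, 3, 4, 6, 8}.
    (¬q → s) ∨ (s ∨ q) holds at 1, so ◇((¬q → s) ∨ (s ∨ q)) is true at 5.

No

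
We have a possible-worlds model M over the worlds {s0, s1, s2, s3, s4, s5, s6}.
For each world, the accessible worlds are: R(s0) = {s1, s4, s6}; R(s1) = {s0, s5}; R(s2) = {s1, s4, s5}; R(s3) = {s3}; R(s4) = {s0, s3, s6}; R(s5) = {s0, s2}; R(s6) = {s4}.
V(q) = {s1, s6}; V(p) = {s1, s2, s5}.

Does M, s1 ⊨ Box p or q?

Yes

At s1: Box p is false, q is true, so Box p or q is true.
  At s1: Box p requires p at every successor {s0, s5}.
    p fails at s0, so Box p is false at s1.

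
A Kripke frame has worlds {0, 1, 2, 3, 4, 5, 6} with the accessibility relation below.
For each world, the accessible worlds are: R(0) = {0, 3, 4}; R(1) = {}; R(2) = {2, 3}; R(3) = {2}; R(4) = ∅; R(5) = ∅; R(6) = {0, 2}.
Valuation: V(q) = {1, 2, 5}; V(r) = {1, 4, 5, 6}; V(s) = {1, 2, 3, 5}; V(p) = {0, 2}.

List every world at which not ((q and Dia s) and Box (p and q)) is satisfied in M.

0, 1, 2, 3, 4, 5, 6

Let φ = not ((q and Dia s) and Box (p and q)). Evaluate φ at each world:
  0 (successors {0, 3, 4}): φ is true.
  1 (successors ∅): φ is true.
  2 (successors {2, 3}): φ is true.
  3 (successors {2}): φ is true.
  4 (successors ∅): φ is true.
  5 (successors ∅): φ is true.
  6 (successors {0, 2}): φ is true.
For instance, at 6:
  At 6: (q and Dia s) and Box (p and q) is false, so not ((q and Dia s) and Box (p and q)) is true.
    At 6: q and Dia s is false, Box (p and q) is false, so (q and Dia s) and Box (p and q) is false.
      At 6: q is false, Dia s is true, so q and Dia s is false.
      At 6: Box (p and q) requires p and q at every successor {0, 2}.
        p and q fails at 0, so Box (p and q) is false at 6.
Satisfying worlds: {0, 1, 2, 3, 4, 5, 6}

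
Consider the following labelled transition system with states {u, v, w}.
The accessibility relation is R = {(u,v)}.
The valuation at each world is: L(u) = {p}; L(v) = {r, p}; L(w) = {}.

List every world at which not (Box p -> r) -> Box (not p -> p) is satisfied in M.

Let φ = not (Box p -> r) -> Box (not p -> p). Evaluate φ at each world:
  u (successors {v}): φ is true.
  v (successors ∅): φ is true.
  w (successors ∅): φ is true.
For instance, at u:
  At u: not (Box p -> r) is true, Box (not p -> p) is true, so not (Box p -> r) -> Box (not p -> p) is true.
    At u: Box p -> r is false, so not (Box p -> r) is true.
      At u: Box p is true, r is false, so Box p -> r is false.
    At u: Box (not p -> p) requires not p -> p at every successor {v}.
      At v: not p -> p is true.
    So Box (not p -> p) is true at u.
Satisfying worlds: {u, v, w}

u, v, w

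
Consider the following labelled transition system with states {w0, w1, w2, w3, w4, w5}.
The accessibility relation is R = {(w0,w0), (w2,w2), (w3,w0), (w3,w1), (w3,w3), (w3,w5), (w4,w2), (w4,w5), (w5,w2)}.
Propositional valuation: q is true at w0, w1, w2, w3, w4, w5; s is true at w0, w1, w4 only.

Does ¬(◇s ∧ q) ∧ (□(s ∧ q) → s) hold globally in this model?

Let φ = ¬(◇s ∧ q) ∧ (□(s ∧ q) → s). Evaluate φ at each world:
  w0 (successors {w0}): φ is false.
  w1 (successors ∅): φ is true.
  w2 (successors {w2}): φ is true.
  w3 (successors {w0, w1, w3, w5}): φ is false.
  w4 (successors {w2, w5}): φ is true.
  w5 (successors {w2}): φ is true.
Detail at w0 (counterexample):
  At w0: ¬(◇s ∧ q) is false, □(s ∧ q) → s is true, so ¬(◇s ∧ q) ∧ (□(s ∧ q) → s) is false.
    At w0: ◇s ∧ q is true, so ¬(◇s ∧ q) is false.
      At w0: ◇s is true, q is true, so ◇s ∧ q is true.
    At w0: □(s ∧ q) is true, s is true, so □(s ∧ q) → s is true.
      At w0: □(s ∧ q) requires s ∧ q at every successor {w0}.
        At w0: s ∧ q is true.
      So □(s ∧ q) is true at w0.

No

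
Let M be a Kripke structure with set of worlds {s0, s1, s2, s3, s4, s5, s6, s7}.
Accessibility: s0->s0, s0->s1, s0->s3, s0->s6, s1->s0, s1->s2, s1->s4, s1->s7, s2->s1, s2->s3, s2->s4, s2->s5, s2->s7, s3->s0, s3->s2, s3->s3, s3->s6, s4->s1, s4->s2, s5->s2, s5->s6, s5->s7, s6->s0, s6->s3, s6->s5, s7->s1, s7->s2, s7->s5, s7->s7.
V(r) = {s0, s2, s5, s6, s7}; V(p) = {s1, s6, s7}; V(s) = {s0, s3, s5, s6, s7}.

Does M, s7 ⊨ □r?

At s7: □r requires r at every successor {s1, s2, s5, s7}.
  r fails at s1, so □r is false at s7.

No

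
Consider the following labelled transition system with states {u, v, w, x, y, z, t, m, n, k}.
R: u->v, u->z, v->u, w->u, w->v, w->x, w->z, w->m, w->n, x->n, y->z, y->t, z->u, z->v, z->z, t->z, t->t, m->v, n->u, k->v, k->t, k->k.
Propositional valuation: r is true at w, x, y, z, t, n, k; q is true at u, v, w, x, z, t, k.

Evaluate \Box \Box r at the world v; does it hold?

No

At v: \Box \Box r requires \Box r at every successor {u}.
  \Box r fails at u, so \Box \Box r is false at v.
    At u: \Box r requires r at every successor {v, z}.
      r fails at v, so \Box r is false at u.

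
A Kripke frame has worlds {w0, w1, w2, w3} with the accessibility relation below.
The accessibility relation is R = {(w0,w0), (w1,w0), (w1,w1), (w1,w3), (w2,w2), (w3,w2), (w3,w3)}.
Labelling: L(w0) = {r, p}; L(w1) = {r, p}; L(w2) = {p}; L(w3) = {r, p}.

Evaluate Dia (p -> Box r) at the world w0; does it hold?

Recall that Box ψ holds at a world iff ψ holds at every accessible world, and Dia ψ holds iff ψ holds at some accessible world.
At w0: Dia (p -> Box r) requires p -> Box r at some successor in {w0}.
  p -> Box r holds at w0, so Dia (p -> Box r) is true at w0.
    At w0: p is true, Box r is true, so p -> Box r is true.
      At w0: Box r requires r at every successor {w0}.
        At w0: r is true.
      So Box r is true at w0.

Yes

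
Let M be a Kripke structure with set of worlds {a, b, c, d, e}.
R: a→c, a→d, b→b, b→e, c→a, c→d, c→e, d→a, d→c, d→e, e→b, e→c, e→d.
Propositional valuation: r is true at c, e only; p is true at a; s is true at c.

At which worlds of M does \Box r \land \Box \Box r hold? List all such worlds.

Recall that \Box ψ holds at a world iff ψ holds at every accessible world, and \Diamond ψ holds iff ψ holds at some accessible world.
Let φ = \Box r \land \Box \Box r. Evaluate φ at each world:
  a (successors {c, d}): φ is false.
  b (successors {b, e}): φ is false.
  c (successors {a, d, e}): φ is false.
  d (successors {a, c, e}): φ is false.
  e (successors {b, c, d}): φ is false.
For instance, at e:
  At e: \Box r is false, \Box \Box r is false, so \Box r \land \Box \Box r is false.
    At e: \Box r requires r at every successor {b, c, d}.
      r fails at b, so \Box r is false at e.
    At e: \Box \Box r requires \Box r at every successor {b, c, d}.
      \Box r fails at b, so \Box \Box r is false at e.
Satisfying worlds: none.

none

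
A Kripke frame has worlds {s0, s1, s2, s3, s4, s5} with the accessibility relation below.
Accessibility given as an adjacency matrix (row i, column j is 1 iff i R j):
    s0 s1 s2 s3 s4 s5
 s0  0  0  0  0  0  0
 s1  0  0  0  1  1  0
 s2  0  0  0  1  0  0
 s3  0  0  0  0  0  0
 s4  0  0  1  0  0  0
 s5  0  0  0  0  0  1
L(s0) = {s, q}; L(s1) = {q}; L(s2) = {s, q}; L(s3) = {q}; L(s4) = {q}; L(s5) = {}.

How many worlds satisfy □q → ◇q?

4

Let φ = □q → ◇q. Evaluate φ at each world:
  s0 (successors ∅): φ is false.
  s1 (successors {s3, s4}): φ is true.
  s2 (successors {s3}): φ is true.
  s3 (successors ∅): φ is false.
  s4 (successors {s2}): φ is true.
  s5 (successors {s5}): φ is true.
For instance, at s5:
  At s5: □q is false, ◇q is false, so □q → ◇q is true.
    At s5: □q requires q at every successor {s5}.
      q fails at s5, so □q is false at s5.
    At s5: ◇q requires q at some successor in {s5}.
      At s5: q is false.
    So ◇q is false at s5.
Satisfying worlds: {s1, s2, s4, s5}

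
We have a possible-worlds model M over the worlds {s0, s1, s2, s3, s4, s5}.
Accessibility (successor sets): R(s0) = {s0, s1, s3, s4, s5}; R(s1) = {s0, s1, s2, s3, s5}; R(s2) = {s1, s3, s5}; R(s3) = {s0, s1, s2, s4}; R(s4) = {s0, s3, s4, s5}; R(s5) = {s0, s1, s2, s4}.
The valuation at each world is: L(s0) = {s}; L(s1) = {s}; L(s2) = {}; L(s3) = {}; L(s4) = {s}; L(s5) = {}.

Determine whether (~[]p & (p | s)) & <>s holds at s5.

No

Recall that []ψ holds at a world iff ψ holds at every accessible world, and <>ψ holds iff ψ holds at some accessible world.
At s5: ~[]p & (p | s) is false, <>s is true, so (~[]p & (p | s)) & <>s is false.
  At s5: ~[]p is true, p | s is false, so ~[]p & (p | s) is false.
    At s5: []p is false, so ~[]p is true.
      At s5: []p requires p at every successor {s0, s1, s2, s4}.
        p fails at s0, so []p is false at s5.
  At s5: <>s requires s at some successor in {s0, s1, s2, s4}.
    s holds at s0, so <>s is true at s5.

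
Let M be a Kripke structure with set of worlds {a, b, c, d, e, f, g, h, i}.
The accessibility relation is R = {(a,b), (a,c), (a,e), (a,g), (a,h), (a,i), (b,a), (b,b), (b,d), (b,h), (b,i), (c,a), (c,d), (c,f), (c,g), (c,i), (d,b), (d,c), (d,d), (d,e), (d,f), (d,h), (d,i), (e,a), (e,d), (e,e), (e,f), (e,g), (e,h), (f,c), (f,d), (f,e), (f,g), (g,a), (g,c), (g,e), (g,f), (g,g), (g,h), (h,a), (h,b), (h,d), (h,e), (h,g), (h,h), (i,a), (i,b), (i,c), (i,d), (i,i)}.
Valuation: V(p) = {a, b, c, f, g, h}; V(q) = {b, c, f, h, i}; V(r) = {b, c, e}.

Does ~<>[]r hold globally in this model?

Yes

Recall that []ψ holds at a world iff ψ holds at every accessible world, and <>ψ holds iff ψ holds at some accessible world.
Let φ = ~<>[]r. Evaluate φ at each world:
  a (successors {b, c, e, g, h, i}): φ is true.
  b (successors {a, b, d, h, i}): φ is true.
  c (successors {a, d, f, g, i}): φ is true.
  d (successors {b, c, d, e, f, h, i}): φ is true.
  e (successors {a, d, e, f, g, h}): φ is true.
  f (successors {c, d, e, g}): φ is true.
  g (successors {a, c, e, f, g, h}): φ is true.
  h (successors {a, b, d, e, g, h}): φ is true.
  i (successors {a, b, c, d, i}): φ is true.
For instance, at e:
  At e: <>[]r is false, so ~<>[]r is true.
    At e: <>[]r requires []r at some successor in {a, d, e, f, g, h}.
      At a: []r is false.
      At d: []r is false.
      At e: []r is false.
      At f: []r is false.
      At g: []r is false.
      At h: []r is false.
    So <>[]r is false at e.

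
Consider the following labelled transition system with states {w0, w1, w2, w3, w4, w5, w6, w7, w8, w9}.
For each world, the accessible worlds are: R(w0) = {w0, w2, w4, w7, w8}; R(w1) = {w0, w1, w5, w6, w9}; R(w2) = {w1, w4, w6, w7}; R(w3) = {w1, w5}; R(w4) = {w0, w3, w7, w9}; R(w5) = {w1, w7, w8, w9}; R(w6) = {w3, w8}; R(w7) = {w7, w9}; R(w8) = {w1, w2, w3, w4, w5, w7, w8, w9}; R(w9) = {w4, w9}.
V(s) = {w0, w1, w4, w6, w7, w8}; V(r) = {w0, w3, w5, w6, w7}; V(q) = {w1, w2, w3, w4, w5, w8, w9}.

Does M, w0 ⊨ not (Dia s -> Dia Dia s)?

At w0: Dia s -> Dia Dia s is true, so not (Dia s -> Dia Dia s) is false.
  At w0: Dia s is true, Dia Dia s is true, so Dia s -> Dia Dia s is true.
    At w0: Dia s requires s at some successor in {w0, w2, w4, w7, w8}.
      s holds at w0, so Dia s is true at w0.
    At w0: Dia Dia s requires Dia s at some successor in {w0, w2, w4, w7, w8}.
      Dia s holds at w0, so Dia Dia s is true at w0.

No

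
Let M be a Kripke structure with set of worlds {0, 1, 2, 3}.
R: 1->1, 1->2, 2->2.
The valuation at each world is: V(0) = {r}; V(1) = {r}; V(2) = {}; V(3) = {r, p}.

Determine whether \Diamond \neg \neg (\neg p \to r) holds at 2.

No

At 2: \Diamond \neg \neg (\neg p \to r) requires \neg \neg (\neg p \to r) at some successor in {2}.
  At 2: \neg \neg (\neg p \to r) is false.
So \Diamond \neg \neg (\neg p \to r) is false at 2.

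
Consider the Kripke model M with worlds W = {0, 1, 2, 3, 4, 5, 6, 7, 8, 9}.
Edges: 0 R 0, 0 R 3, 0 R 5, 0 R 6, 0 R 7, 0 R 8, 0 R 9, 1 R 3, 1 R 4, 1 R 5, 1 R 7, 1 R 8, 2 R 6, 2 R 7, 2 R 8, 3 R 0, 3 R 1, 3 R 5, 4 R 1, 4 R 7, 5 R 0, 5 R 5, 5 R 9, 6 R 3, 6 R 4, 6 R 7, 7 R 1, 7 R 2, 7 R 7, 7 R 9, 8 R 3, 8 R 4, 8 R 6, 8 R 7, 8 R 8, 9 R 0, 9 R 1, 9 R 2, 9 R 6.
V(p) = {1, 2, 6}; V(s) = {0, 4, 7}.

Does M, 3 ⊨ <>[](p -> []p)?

Yes

At 3: <>[](p -> []p) requires [](p -> []p) at some successor in {0, 1, 5}.
  [](p -> []p) holds at 1, so <>[](p -> []p) is true at 3.
    At 1: [](p -> []p) requires p -> []p at every successor {3, 4, 5, 7, 8}.
      At 3: p -> []p is true.
      At 4: p -> []p is true.
      At 5: p -> []p is true.
      At 7: p -> []p is true.
      At 8: p -> []p is true.
    So [](p -> []p) is true at 1.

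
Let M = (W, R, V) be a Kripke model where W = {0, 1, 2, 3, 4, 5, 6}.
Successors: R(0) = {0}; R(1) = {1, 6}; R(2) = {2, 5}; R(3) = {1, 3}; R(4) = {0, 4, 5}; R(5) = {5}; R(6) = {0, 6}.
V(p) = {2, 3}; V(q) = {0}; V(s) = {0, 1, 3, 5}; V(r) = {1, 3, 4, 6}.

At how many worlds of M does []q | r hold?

5

Let φ = []q | r. Evaluate φ at each world:
  0 (successors {0}): φ is true.
  1 (successors {1, 6}): φ is true.
  2 (successors {2, 5}): φ is false.
  3 (successors {1, 3}): φ is true.
  4 (successors {0, 4, 5}): φ is true.
  5 (successors {5}): φ is false.
  6 (successors {0, 6}): φ is true.
For instance, at 6:
  At 6: []q is false, r is true, so []q | r is true.
    At 6: []q requires q at every successor {0, 6}.
      q fails at 6, so []q is false at 6.
Satisfying worlds: {0, 1, 3, 4, 6}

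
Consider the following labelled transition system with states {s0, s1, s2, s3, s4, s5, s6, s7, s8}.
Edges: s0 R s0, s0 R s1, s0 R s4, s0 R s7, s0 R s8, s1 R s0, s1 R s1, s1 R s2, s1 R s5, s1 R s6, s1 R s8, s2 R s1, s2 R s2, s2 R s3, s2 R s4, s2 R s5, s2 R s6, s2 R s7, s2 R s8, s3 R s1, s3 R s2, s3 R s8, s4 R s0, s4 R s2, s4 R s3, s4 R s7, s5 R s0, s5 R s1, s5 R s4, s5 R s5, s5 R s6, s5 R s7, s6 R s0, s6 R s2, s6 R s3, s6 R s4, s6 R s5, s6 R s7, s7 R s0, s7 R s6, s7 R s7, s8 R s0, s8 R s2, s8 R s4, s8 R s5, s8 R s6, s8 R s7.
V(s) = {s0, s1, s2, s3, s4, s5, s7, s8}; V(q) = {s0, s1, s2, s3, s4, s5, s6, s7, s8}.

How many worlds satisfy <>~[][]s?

Let φ = <>~[][]s. Evaluate φ at each world:
  s0 (successors {s0, s1, s4, s7, s8}): φ is true.
  s1 (successors {s0, s1, s2, s5, s6, s8}): φ is true.
  s2 (successors {s1, s2, s3, s4, s5, s6, s7, s8}): φ is true.
  s3 (successors {s1, s2, s8}): φ is true.
  s4 (successors {s0, s2, s3, s7}): φ is true.
  s5 (successors {s0, s1, s4, s5, s6, s7}): φ is true.
  s6 (successors {s0, s2, s3, s4, s5, s7}): φ is true.
  s7 (successors {s0, s6, s7}): φ is true.
  s8 (successors {s0, s2, s4, s5, s6, s7}): φ is true.
For instance, at s8:
  At s8: <>~[][]s requires ~[][]s at some successor in {s0, s2, s4, s5, s6, s7}.
    ~[][]s holds at s0, so <>~[][]s is true at s8.
      At s0: [][]s is false, so ~[][]s is true.
Satisfying worlds: {s0, s1, s2, s3, s4, s5, s6, s7, s8}

9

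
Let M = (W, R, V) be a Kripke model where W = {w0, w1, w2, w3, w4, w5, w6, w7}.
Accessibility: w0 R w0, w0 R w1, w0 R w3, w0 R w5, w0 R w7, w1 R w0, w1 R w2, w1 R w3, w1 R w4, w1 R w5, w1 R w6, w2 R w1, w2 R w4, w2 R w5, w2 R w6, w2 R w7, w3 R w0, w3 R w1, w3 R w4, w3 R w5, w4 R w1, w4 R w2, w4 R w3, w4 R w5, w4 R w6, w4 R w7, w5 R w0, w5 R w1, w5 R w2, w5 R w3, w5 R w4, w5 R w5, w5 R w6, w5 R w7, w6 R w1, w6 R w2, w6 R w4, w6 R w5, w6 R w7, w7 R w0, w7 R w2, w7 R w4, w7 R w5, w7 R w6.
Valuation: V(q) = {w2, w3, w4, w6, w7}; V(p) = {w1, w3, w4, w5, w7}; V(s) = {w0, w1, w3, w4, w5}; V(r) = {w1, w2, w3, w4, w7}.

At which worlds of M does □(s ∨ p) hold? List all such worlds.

w0, w3

Let φ = □(s ∨ p). Evaluate φ at each world:
  w0 (successors {w0, w1, w3, w5, w7}): φ is true.
  w1 (successors {w0, w2, w3, w4, w5, w6}): φ is false.
  w2 (successors {w1, w4, w5, w6, w7}): φ is false.
  w3 (successors {w0, w1, w4, w5}): φ is true.
  w4 (successors {w1, w2, w3, w5, w6, w7}): φ is false.
  w5 (successors {w0, w1, w2, w3, w4, w5, w6, w7}): φ is false.
  w6 (successors {w1, w2, w4, w5, w7}): φ is false.
  w7 (successors {w0, w2, w4, w5, w6}): φ is false.
For instance, at w5:
  At w5: □(s ∨ p) requires s ∨ p at every successor {w0, w1, w2, w3, w4, w5, w6, w7}.
    s ∨ p fails at w2, so □(s ∨ p) is false at w5.
Satisfying worlds: {w0, w3}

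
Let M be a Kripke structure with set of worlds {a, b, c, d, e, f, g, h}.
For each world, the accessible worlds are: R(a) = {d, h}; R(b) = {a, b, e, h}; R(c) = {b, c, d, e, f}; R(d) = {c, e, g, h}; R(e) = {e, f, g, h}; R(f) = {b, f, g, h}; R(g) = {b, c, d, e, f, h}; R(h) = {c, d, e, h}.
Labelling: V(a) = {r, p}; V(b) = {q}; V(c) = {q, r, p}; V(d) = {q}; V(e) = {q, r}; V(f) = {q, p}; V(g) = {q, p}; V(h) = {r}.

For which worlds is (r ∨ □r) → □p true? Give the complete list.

Let φ = (r ∨ □r) → □p. Evaluate φ at each world:
  a (successors {d, h}): φ is false.
  b (successors {a, b, e, h}): φ is true.
  c (successors {b, c, d, e, f}): φ is false.
  d (successors {c, e, g, h}): φ is true.
  e (successors {e, f, g, h}): φ is false.
  f (successors {b, f, g, h}): φ is true.
  g (successors {b, c, d, e, f, h}): φ is true.
  h (successors {c, d, e, h}): φ is false.
For instance, at e:
  At e: r ∨ □r is true, □p is false, so (r ∨ □r) → □p is false.
    At e: r is true, □r is false, so r ∨ □r is true.
      At e: □r requires r at every successor {e, f, g, h}.
        r fails at f, so □r is false at e.
    At e: □p requires p at every successor {e, f, g, h}.
      p fails at e, so □p is false at e.
Satisfying worlds: {b, d, f, g}

b, d, f, g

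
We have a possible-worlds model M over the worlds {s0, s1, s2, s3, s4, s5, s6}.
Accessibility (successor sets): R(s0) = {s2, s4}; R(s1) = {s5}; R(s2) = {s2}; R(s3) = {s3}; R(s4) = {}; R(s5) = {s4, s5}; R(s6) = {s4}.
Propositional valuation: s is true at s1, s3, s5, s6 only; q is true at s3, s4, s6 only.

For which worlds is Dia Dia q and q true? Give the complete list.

s3

Let φ = Dia Dia q and q. Evaluate φ at each world:
  s0 (successors {s2, s4}): φ is false.
  s1 (successors {s5}): φ is false.
  s2 (successors {s2}): φ is false.
  s3 (successors {s3}): φ is true.
  s4 (successors ∅): φ is false.
  s5 (successors {s4, s5}): φ is false.
  s6 (successors {s4}): φ is false.
For instance, at s1:
  At s1: Dia Dia q is true, q is false, so Dia Dia q and q is false.
    At s1: Dia Dia q requires Dia q at some successor in {s5}.
      Dia q holds at s5, so Dia Dia q is true at s1.
Satisfying worlds: {s3}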